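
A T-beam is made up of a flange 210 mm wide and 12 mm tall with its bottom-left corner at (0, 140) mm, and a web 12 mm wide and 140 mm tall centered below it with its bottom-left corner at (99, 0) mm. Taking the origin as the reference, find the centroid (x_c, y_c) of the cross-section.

Part | A | x̄ᵢ | ȳᵢ | A·x̄ᵢ | A·ȳᵢ
web | 1680.00 | 105.00 | 70.00 | 176400.00 | 117600.00
flange | 2520.00 | 105.00 | 146.00 | 264600.00 | 367920.00
Σ | 4200.00 |  |  | 441000.00 | 485520.00
x_c = 441000.00 / 4200.00 = 105.00 mm
y_c = 485520.00 / 4200.00 = 115.60 mm

x_c = 105.00 mm, y_c = 115.60 mm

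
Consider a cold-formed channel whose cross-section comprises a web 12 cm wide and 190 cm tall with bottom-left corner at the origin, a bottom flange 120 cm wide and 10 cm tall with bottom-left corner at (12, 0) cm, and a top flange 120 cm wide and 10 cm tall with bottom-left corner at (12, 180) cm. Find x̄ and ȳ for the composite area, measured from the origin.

x̄ = 39.85 cm, ȳ = 95.00 cm

Part | A | x̄ᵢ | ȳᵢ | A·x̄ᵢ | A·ȳᵢ
web | 2280.00 | 6.00 | 95.00 | 13680.00 | 216600.00
bottom flange | 1200.00 | 72.00 | 5.00 | 86400.00 | 6000.00
top flange | 1200.00 | 72.00 | 185.00 | 86400.00 | 222000.00
Σ | 4680.00 |  |  | 186480.00 | 444600.00
x̄ = 186480.00 / 4680.00 = 39.85 cm
ȳ = 444600.00 / 4680.00 = 95.00 cm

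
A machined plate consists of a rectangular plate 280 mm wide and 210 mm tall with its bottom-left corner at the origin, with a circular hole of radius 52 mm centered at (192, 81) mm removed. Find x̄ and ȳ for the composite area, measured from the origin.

Part | A | x̄ᵢ | ȳᵢ | A·x̄ᵢ | A·ȳᵢ
plate | 58800.00 | 140.00 | 105.00 | 8232000.00 | 6174000.00
hole | -8494.87 | 192.00 | 81.00 | -1631014.37 | -688084.19
Σ | 50305.13 |  |  | 6600985.63 | 5485915.81
x̄ = 6600985.63 / 50305.13 = 131.22 mm
ȳ = 5485915.81 / 50305.13 = 109.05 mm

x̄ = 131.22 mm, ȳ = 109.05 mm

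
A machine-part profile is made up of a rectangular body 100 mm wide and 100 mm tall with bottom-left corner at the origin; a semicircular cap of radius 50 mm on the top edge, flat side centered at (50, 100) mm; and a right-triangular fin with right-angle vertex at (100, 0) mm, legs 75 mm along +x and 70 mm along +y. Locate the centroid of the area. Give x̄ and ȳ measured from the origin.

x̄ = 61.89 mm, ȳ = 62.67 mm

rectangular body: A = 100 × 100 = 10000.00, centroid at (50.00, 50.00).
semicircular top: A = ½π·50² = 3926.99, centroid at (50.00, 121.22).
triangular fin: A = ½·75·70 = 2625.00, centroid at (125.00, 23.33).
ΣA = 16551.99 mm²
ΣAx̄ = (10000.00)(50.00) + (3926.99)(50.00) + (2625.00)(125.00) = 1024474.54 mm³
ΣAȳ = (10000.00)(50.00) + (3926.99)(121.22) + (2625.00)(23.33) = 1037282.42 mm³
x̄ = 1024474.54 / 16551.99 = 61.89 mm
ȳ = 1037282.42 / 16551.99 = 62.67 mm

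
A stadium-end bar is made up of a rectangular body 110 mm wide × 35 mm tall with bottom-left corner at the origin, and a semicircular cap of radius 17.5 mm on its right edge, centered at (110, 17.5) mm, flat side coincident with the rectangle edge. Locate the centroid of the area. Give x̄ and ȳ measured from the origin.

Part | A | x̄ᵢ | ȳᵢ | A·x̄ᵢ | A·ȳᵢ
rectangular body | 3850.00 | 55.00 | 17.50 | 211750.00 | 67375.00
semicircular end | 481.06 | 117.43 | 17.50 | 56489.12 | 8418.49
Σ | 4331.06 |  |  | 268239.12 | 75793.49
x̄ = 268239.12 / 4331.06 = 61.93 mm
ȳ = 75793.49 / 4331.06 = 17.50 mm

x̄ = 61.93 mm, ȳ = 17.50 mm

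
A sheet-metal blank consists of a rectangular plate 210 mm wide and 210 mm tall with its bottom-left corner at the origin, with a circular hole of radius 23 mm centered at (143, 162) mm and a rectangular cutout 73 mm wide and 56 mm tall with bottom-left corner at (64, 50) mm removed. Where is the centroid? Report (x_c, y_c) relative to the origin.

plate: A = 210 × 210 = 44100.00, centroid at (105.00, 105.00).
hole 1: A = −π·23² = -1661.90, centroid at (143.00, 162.00).
hole 2: A = −(73 × 56) = -4088.00, centroid at (100.50, 78.00).
ΣA = 38350.10 mm²
ΣAx_c = (44100.00)(105.00) + (-1661.90)(143.00) + (-4088.00)(100.50) = 3982003.94 mm³
ΣAy_c = (44100.00)(105.00) + (-1661.90)(162.00) + (-4088.00)(78.00) = 4042407.79 mm³
x_c = 3982003.94 / 38350.10 = 103.83 mm
y_c = 4042407.79 / 38350.10 = 105.41 mm

x_c = 103.83 mm, y_c = 105.41 mm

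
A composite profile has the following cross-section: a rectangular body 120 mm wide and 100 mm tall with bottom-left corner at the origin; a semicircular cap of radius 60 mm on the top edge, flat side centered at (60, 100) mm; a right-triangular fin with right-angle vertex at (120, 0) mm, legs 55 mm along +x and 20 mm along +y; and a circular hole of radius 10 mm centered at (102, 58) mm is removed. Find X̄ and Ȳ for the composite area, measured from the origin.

rectangular body: A = 120 × 100 = 12000.00, centroid at (60.00, 50.00).
semicircular top: A = ½π·60² = 5654.87, centroid at (60.00, 125.46).
triangular fin: A = ½·55·20 = 550.00, centroid at (138.33, 6.67).
hole: A = −π·10² = -314.16, centroid at (102.00, 58.00).
ΣA = 17890.71 mm², ΣAX̄ = 1103331.09 mm³, ΣAȲ = 1294932.11 mm³.
X̄ = 1103331.09/17890.71 = 61.67 mm; Ȳ = 1294932.11/17890.71 = 72.38 mm.

X̄ = 61.67 mm, Ȳ = 72.38 mm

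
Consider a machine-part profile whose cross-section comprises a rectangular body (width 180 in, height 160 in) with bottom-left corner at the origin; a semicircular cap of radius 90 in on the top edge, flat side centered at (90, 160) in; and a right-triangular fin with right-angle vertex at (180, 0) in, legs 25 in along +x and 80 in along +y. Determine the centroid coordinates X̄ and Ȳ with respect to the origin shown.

X̄ = 92.31 in, Ȳ = 114.11 in

rectangular body: A = 180 × 160 = 28800.00, centroid at (90.00, 80.00).
semicircular top: A = ½π·90² = 12723.45, centroid at (90.00, 198.20).
triangular fin: A = ½·25·80 = 1000.00, centroid at (188.33, 26.67).
ΣA = 42523.45 in², ΣAX̄ = 3925443.86 in³, ΣAȲ = 4852418.71 in³.
X̄ = 3925443.86/42523.45 = 92.31 in; Ȳ = 4852418.71/42523.45 = 114.11 in.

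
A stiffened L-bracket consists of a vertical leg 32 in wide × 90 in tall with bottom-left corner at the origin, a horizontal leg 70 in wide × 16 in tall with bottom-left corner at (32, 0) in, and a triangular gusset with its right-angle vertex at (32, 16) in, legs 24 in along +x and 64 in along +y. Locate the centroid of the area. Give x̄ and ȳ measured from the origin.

x̄ = 31.85 in, ȳ = 35.07 in

vertical leg: A = 32 × 90 = 2880.00, centroid at (16.00, 45.00).
horizontal leg: A = 70 × 16 = 1120.00, centroid at (67.00, 8.00).
gusset: A = ½·24·64 = 768.00, centroid at (40.00, 37.33).
ΣA = 4768.00 in²
ΣAx̄ = (2880.00)(16.00) + (1120.00)(67.00) + (768.00)(40.00) = 151840.00 in³
ΣAȳ = (2880.00)(45.00) + (1120.00)(8.00) + (768.00)(37.33) = 167232.00 in³
x̄ = 151840.00 / 4768.00 = 31.85 in
ȳ = 167232.00 / 4768.00 = 35.07 in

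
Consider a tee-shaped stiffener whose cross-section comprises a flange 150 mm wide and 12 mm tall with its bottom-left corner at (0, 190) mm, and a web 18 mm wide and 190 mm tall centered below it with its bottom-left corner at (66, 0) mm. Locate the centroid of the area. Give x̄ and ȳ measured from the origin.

x̄ = 75.00 mm, ȳ = 129.83 mm

web: A = 18 × 190 = 3420.00, centroid at (75.00, 95.00).
flange: A = 150 × 12 = 1800.00, centroid at (75.00, 196.00).
ΣA = 5220.00 mm²
ΣAx̄ = (3420.00)(75.00) + (1800.00)(75.00) = 391500.00 mm³
ΣAȳ = (3420.00)(95.00) + (1800.00)(196.00) = 677700.00 mm³
x̄ = 391500.00 / 5220.00 = 75.00 mm
ȳ = 677700.00 / 5220.00 = 129.83 mm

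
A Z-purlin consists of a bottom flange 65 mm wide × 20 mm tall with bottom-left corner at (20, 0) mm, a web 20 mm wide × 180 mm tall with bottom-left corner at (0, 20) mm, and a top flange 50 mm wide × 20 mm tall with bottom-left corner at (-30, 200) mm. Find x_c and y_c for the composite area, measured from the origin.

x_c = 16.82 mm, y_c = 104.92 mm

Part | A | x̄ᵢ | ȳᵢ | A·x̄ᵢ | A·ȳᵢ
bottom flange | 1300.00 | 52.50 | 10.00 | 68250.00 | 13000.00
web | 3600.00 | 10.00 | 110.00 | 36000.00 | 396000.00
top flange | 1000.00 | -5.00 | 210.00 | -5000.00 | 210000.00
Σ | 5900.00 |  |  | 99250.00 | 619000.00
x_c = 99250.00 / 5900.00 = 16.82 mm
y_c = 619000.00 / 5900.00 = 104.92 mm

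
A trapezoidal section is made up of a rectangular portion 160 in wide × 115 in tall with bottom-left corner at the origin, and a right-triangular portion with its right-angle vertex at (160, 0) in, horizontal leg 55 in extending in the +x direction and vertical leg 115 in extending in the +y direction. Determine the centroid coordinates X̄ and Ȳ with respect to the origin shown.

X̄ = 94.42 in, Ȳ = 54.69 in

rectangular portion: A = 160 × 115 = 18400.00, centroid at (80.00, 57.50).
triangular portion: A = ½·55·115 = 3162.50, centroid at (178.33, 38.33).
ΣA = 21562.50 in², ΣAX̄ = 2035979.17 in³, ΣAȲ = 1179229.17 in³.
X̄ = 2035979.17/21562.50 = 94.42 in; Ȳ = 1179229.17/21562.50 = 54.69 in.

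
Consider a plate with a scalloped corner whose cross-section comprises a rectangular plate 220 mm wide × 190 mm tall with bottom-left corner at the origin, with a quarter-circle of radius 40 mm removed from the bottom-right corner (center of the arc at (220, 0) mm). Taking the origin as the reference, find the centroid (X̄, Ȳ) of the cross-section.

X̄ = 107.12 mm, Ȳ = 97.42 mm

Part | A | x̄ᵢ | ȳᵢ | A·x̄ᵢ | A·ȳᵢ
plate | 41800.00 | 110.00 | 95.00 | 4598000.00 | 3971000.00
removed quarter-circle | -1256.64 | 203.02 | 16.98 | -255126.82 | -21333.33
Σ | 40543.36 |  |  | 4342873.18 | 3949666.67
X̄ = 4342873.18 / 40543.36 = 107.12 mm
Ȳ = 3949666.67 / 40543.36 = 97.42 mm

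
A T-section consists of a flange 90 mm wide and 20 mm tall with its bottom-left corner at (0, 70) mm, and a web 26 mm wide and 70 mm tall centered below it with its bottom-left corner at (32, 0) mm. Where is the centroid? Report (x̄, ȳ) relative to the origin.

Part | A | x̄ᵢ | ȳᵢ | A·x̄ᵢ | A·ȳᵢ
web | 1820.00 | 45.00 | 35.00 | 81900.00 | 63700.00
flange | 1800.00 | 45.00 | 80.00 | 81000.00 | 144000.00
Σ | 3620.00 |  |  | 162900.00 | 207700.00
x̄ = 162900.00 / 3620.00 = 45.00 mm
ȳ = 207700.00 / 3620.00 = 57.38 mm

x̄ = 45.00 mm, ȳ = 57.38 mm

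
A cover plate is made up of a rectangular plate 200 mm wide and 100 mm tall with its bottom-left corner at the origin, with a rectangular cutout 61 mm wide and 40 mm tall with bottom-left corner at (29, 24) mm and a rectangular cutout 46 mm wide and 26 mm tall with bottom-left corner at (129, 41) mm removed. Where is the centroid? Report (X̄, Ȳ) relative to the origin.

X̄ = 102.24 mm, Ȳ = 50.60 mm

Part | A | x̄ᵢ | ȳᵢ | A·x̄ᵢ | A·ȳᵢ
plate | 20000.00 | 100.00 | 50.00 | 2000000.00 | 1000000.00
hole 1 | -2440.00 | 59.50 | 44.00 | -145180.00 | -107360.00
hole 2 | -1196.00 | 152.00 | 54.00 | -181792.00 | -64584.00
Σ | 16364.00 |  |  | 1673028.00 | 828056.00
X̄ = 1673028.00 / 16364.00 = 102.24 mm
Ȳ = 828056.00 / 16364.00 = 50.60 mm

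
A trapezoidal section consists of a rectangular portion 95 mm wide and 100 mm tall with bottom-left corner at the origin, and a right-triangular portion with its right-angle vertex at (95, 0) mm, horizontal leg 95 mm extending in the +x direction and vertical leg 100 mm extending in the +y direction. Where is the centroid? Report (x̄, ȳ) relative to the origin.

rectangular portion: A = 95 × 100 = 9500.00, centroid at (47.50, 50.00).
triangular portion: A = ½·95·100 = 4750.00, centroid at (126.67, 33.33).
ΣA = 14250.00 mm², ΣAx̄ = 1052916.67 mm³, ΣAȳ = 633333.33 mm³.
x̄ = 1052916.67/14250.00 = 73.89 mm; ȳ = 633333.33/14250.00 = 44.44 mm.

x̄ = 73.89 mm, ȳ = 44.44 mm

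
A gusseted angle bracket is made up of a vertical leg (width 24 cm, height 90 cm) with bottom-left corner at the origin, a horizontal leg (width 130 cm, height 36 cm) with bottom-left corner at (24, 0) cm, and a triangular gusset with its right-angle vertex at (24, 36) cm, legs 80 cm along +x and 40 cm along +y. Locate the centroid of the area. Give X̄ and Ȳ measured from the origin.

Part | A | x̄ᵢ | ȳᵢ | A·x̄ᵢ | A·ȳᵢ
vertical leg | 2160.00 | 12.00 | 45.00 | 25920.00 | 97200.00
horizontal leg | 4680.00 | 89.00 | 18.00 | 416520.00 | 84240.00
gusset | 1600.00 | 50.67 | 49.33 | 81066.67 | 78933.33
Σ | 8440.00 |  |  | 523506.67 | 260373.33
X̄ = 523506.67 / 8440.00 = 62.03 cm
Ȳ = 260373.33 / 8440.00 = 30.85 cm

X̄ = 62.03 cm, Ȳ = 30.85 cm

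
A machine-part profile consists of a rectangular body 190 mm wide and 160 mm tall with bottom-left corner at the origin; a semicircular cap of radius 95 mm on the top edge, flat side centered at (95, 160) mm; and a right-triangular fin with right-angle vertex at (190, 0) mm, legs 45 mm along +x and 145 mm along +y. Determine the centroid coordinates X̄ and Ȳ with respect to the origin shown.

X̄ = 102.50 mm, Ȳ = 113.50 mm

rectangular body: A = 190 × 160 = 30400.00, centroid at (95.00, 80.00).
semicircular top: A = ½π·95² = 14176.44, centroid at (95.00, 200.32).
triangular fin: A = ½·45·145 = 3262.50, centroid at (205.00, 48.33).
ΣA = 47838.94 mm²
ΣAX̄ = (30400.00)(95.00) + (14176.44)(95.00) + (3262.50)(205.00) = 4903574.00 mm³
ΣAȲ = (30400.00)(80.00) + (14176.44)(200.32) + (3262.50)(48.33) = 5429500.73 mm³
X̄ = 4903574.00 / 47838.94 = 102.50 mm
Ȳ = 5429500.73 / 47838.94 = 113.50 mm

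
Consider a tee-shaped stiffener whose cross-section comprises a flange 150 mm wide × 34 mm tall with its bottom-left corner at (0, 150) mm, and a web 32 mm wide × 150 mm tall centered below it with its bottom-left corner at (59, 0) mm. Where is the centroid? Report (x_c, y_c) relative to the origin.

web: A = 32 × 150 = 4800.00, centroid at (75.00, 75.00).
flange: A = 150 × 34 = 5100.00, centroid at (75.00, 167.00).
ΣA = 9900.00 mm²
ΣAx_c = (4800.00)(75.00) + (5100.00)(75.00) = 742500.00 mm³
ΣAy_c = (4800.00)(75.00) + (5100.00)(167.00) = 1211700.00 mm³
x_c = 742500.00 / 9900.00 = 75.00 mm
y_c = 1211700.00 / 9900.00 = 122.39 mm

x_c = 75.00 mm, y_c = 122.39 mm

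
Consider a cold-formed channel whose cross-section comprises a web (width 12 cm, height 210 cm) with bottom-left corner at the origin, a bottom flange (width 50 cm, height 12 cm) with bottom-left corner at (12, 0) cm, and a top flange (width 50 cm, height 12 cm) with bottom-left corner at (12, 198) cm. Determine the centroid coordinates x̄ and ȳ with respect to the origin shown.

x̄ = 16.00 cm, ȳ = 105.00 cm

web: A = 12 × 210 = 2520.00, centroid at (6.00, 105.00).
bottom flange: A = 50 × 12 = 600.00, centroid at (37.00, 6.00).
top flange: A = 50 × 12 = 600.00, centroid at (37.00, 204.00).
ΣA = 3720.00 cm²
ΣAx̄ = (2520.00)(6.00) + (600.00)(37.00) + (600.00)(37.00) = 59520.00 cm³
ΣAȳ = (2520.00)(105.00) + (600.00)(6.00) + (600.00)(204.00) = 390600.00 cm³
x̄ = 59520.00 / 3720.00 = 16.00 cm
ȳ = 390600.00 / 3720.00 = 105.00 cm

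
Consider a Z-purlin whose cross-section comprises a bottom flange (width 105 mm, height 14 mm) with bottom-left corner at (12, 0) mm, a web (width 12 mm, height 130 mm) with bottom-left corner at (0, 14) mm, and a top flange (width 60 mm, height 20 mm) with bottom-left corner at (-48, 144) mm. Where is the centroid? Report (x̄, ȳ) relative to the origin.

bottom flange: A = 105 × 14 = 1470.00, centroid at (64.50, 7.00).
web: A = 12 × 130 = 1560.00, centroid at (6.00, 79.00).
top flange: A = 60 × 20 = 1200.00, centroid at (-18.00, 154.00).
ΣA = 4230.00 mm², ΣAx̄ = 82575.00 mm³, ΣAȳ = 318330.00 mm³.
x̄ = 82575.00/4230.00 = 19.52 mm; ȳ = 318330.00/4230.00 = 75.26 mm.

x̄ = 19.52 mm, ȳ = 75.26 mm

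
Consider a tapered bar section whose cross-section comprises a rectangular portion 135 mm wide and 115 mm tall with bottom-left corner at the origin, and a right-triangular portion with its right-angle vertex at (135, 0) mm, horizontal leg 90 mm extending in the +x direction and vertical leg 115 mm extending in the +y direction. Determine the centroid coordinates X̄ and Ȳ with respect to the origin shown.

Part | A | x̄ᵢ | ȳᵢ | A·x̄ᵢ | A·ȳᵢ
rectangular portion | 15525.00 | 67.50 | 57.50 | 1047937.50 | 892687.50
triangular portion | 5175.00 | 165.00 | 38.33 | 853875.00 | 198375.00
Σ | 20700.00 |  |  | 1901812.50 | 1091062.50
X̄ = 1901812.50 / 20700.00 = 91.88 mm
Ȳ = 1091062.50 / 20700.00 = 52.71 mm

X̄ = 91.88 mm, Ȳ = 52.71 mm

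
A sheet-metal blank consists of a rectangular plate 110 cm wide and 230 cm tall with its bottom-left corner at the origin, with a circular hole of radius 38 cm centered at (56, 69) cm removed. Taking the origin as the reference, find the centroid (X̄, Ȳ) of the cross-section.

Part | A | x̄ᵢ | ȳᵢ | A·x̄ᵢ | A·ȳᵢ
plate | 25300.00 | 55.00 | 115.00 | 1391500.00 | 2909500.00
hole | -4536.46 | 56.00 | 69.00 | -254041.75 | -313015.73
Σ | 20763.54 |  |  | 1137458.25 | 2596484.27
X̄ = 1137458.25 / 20763.54 = 54.78 cm
Ȳ = 2596484.27 / 20763.54 = 125.05 cm

X̄ = 54.78 cm, Ȳ = 125.05 cm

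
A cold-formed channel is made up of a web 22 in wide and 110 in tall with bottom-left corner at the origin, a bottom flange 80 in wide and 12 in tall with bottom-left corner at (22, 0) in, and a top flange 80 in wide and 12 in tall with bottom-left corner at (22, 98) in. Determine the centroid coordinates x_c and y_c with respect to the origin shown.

web: A = 22 × 110 = 2420.00, centroid at (11.00, 55.00).
bottom flange: A = 80 × 12 = 960.00, centroid at (62.00, 6.00).
top flange: A = 80 × 12 = 960.00, centroid at (62.00, 104.00).
ΣA = 4340.00 in², ΣAx_c = 145660.00 in³, ΣAy_c = 238700.00 in³.
x_c = 145660.00/4340.00 = 33.56 in; y_c = 238700.00/4340.00 = 55.00 in.

x_c = 33.56 in, y_c = 55.00 in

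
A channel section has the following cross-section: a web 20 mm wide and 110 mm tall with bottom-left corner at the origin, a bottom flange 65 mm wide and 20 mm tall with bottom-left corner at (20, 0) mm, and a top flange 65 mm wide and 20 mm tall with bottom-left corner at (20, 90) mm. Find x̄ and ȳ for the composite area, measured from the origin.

web: A = 20 × 110 = 2200.00, centroid at (10.00, 55.00).
bottom flange: A = 65 × 20 = 1300.00, centroid at (52.50, 10.00).
top flange: A = 65 × 20 = 1300.00, centroid at (52.50, 100.00).
ΣA = 4800.00 mm², ΣAx̄ = 158500.00 mm³, ΣAȳ = 264000.00 mm³.
x̄ = 158500.00/4800.00 = 33.02 mm; ȳ = 264000.00/4800.00 = 55.00 mm.

x̄ = 33.02 mm, ȳ = 55.00 mm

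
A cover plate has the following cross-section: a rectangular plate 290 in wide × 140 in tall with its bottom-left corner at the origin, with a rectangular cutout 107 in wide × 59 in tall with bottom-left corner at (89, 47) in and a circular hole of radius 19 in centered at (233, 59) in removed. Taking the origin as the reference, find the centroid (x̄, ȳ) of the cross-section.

x̄ = 142.47 in, ȳ = 69.14 in

Part | A | x̄ᵢ | ȳᵢ | A·x̄ᵢ | A·ȳᵢ
plate | 40600.00 | 145.00 | 70.00 | 5887000.00 | 2842000.00
hole 1 | -6313.00 | 142.50 | 76.50 | -899602.50 | -482944.50
hole 2 | -1134.11 | 233.00 | 59.00 | -264248.78 | -66912.78
Σ | 33152.89 |  |  | 4723148.72 | 2292142.72
x̄ = 4723148.72 / 33152.89 = 142.47 in
ȳ = 2292142.72 / 33152.89 = 69.14 in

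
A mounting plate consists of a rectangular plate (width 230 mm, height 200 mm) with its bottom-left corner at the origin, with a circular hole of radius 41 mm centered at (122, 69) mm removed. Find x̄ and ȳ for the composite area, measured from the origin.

plate: A = 230 × 200 = 46000.00, centroid at (115.00, 100.00).
hole: A = −π·41² = -5281.02, centroid at (122.00, 69.00).
ΣA = 40718.98 mm²
ΣAx̄ = (46000.00)(115.00) + (-5281.02)(122.00) = 4645715.90 mm³
ΣAȳ = (46000.00)(100.00) + (-5281.02)(69.00) = 4235609.81 mm³
x̄ = 4645715.90 / 40718.98 = 114.09 mm
ȳ = 4235609.81 / 40718.98 = 104.02 mm

x̄ = 114.09 mm, ȳ = 104.02 mm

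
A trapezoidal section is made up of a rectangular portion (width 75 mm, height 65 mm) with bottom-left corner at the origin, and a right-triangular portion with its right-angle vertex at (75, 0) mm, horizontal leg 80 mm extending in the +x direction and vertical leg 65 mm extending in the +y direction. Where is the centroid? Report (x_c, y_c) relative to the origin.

x_c = 59.82 mm, y_c = 28.73 mm

rectangular portion: A = 75 × 65 = 4875.00, centroid at (37.50, 32.50).
triangular portion: A = ½·80·65 = 2600.00, centroid at (101.67, 21.67).
ΣA = 7475.00 mm², ΣAx_c = 447145.83 mm³, ΣAy_c = 214770.83 mm³.
x_c = 447145.83/7475.00 = 59.82 mm; y_c = 214770.83/7475.00 = 28.73 mm.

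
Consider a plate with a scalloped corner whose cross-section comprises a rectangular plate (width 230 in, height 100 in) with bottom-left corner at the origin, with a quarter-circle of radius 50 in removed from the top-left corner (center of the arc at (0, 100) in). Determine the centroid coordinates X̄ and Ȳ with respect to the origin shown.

X̄ = 123.75 in, Ȳ = 47.31 in

Part | A | x̄ᵢ | ȳᵢ | A·x̄ᵢ | A·ȳᵢ
plate | 23000.00 | 115.00 | 50.00 | 2645000.00 | 1150000.00
removed quarter-circle | -1963.50 | 21.22 | 78.78 | -41666.67 | -154682.87
Σ | 21036.50 |  |  | 2603333.33 | 995317.13
X̄ = 2603333.33 / 21036.50 = 123.75 in
Ȳ = 995317.13 / 21036.50 = 47.31 in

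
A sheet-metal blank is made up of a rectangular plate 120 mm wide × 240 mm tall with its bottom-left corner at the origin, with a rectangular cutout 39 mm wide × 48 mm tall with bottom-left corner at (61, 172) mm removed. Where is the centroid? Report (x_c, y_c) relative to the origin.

x_c = 58.57 mm, y_c = 114.72 mm

Part | A | x̄ᵢ | ȳᵢ | A·x̄ᵢ | A·ȳᵢ
plate | 28800.00 | 60.00 | 120.00 | 1728000.00 | 3456000.00
hole | -1872.00 | 80.50 | 196.00 | -150696.00 | -366912.00
Σ | 26928.00 |  |  | 1577304.00 | 3089088.00
x_c = 1577304.00 / 26928.00 = 58.57 mm
y_c = 3089088.00 / 26928.00 = 114.72 mm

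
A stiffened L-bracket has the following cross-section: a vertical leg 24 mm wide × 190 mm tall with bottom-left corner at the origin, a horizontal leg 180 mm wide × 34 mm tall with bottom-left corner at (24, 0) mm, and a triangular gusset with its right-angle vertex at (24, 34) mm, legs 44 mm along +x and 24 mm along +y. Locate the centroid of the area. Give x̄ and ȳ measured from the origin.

Part | A | x̄ᵢ | ȳᵢ | A·x̄ᵢ | A·ȳᵢ
vertical leg | 4560.00 | 12.00 | 95.00 | 54720.00 | 433200.00
horizontal leg | 6120.00 | 114.00 | 17.00 | 697680.00 | 104040.00
gusset | 528.00 | 38.67 | 42.00 | 20416.00 | 22176.00
Σ | 11208.00 |  |  | 772816.00 | 559416.00
x̄ = 772816.00 / 11208.00 = 68.95 mm
ȳ = 559416.00 / 11208.00 = 49.91 mm

x̄ = 68.95 mm, ȳ = 49.91 mm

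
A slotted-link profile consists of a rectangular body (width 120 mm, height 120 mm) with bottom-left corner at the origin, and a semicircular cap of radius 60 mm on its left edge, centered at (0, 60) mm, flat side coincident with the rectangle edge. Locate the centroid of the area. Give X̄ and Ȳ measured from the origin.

rectangular body: A = 120 × 120 = 14400.00, centroid at (60.00, 60.00).
semicircular end: A = ½π·60² = 5654.87, centroid at (-25.46, 60.00).
ΣA = 20054.87 mm², ΣAX̄ = 720000.00 mm³, ΣAȲ = 1203292.01 mm³.
X̄ = 720000.00/20054.87 = 35.90 mm; Ȳ = 1203292.01/20054.87 = 60.00 mm.

X̄ = 35.90 mm, Ȳ = 60.00 mm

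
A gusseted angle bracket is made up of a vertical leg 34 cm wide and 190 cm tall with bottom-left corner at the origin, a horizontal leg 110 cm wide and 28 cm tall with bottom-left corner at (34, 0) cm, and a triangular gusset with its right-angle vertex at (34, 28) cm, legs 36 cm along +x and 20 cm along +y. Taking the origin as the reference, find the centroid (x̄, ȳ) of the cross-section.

x̄ = 40.45 cm, ȳ = 67.61 cm

Part | A | x̄ᵢ | ȳᵢ | A·x̄ᵢ | A·ȳᵢ
vertical leg | 6460.00 | 17.00 | 95.00 | 109820.00 | 613700.00
horizontal leg | 3080.00 | 89.00 | 14.00 | 274120.00 | 43120.00
gusset | 360.00 | 46.00 | 34.67 | 16560.00 | 12480.00
Σ | 9900.00 |  |  | 400500.00 | 669300.00
x̄ = 400500.00 / 9900.00 = 40.45 cm
ȳ = 669300.00 / 9900.00 = 67.61 cm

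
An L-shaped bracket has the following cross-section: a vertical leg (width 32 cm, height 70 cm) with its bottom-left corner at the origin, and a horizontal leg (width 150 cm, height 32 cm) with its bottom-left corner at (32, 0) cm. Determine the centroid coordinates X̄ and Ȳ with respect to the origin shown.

X̄ = 78.05 cm, Ȳ = 22.05 cm

Part | A | x̄ᵢ | ȳᵢ | A·x̄ᵢ | A·ȳᵢ
vertical leg | 2240.00 | 16.00 | 35.00 | 35840.00 | 78400.00
horizontal leg | 4800.00 | 107.00 | 16.00 | 513600.00 | 76800.00
Σ | 7040.00 |  |  | 549440.00 | 155200.00
X̄ = 549440.00 / 7040.00 = 78.05 cm
Ȳ = 155200.00 / 7040.00 = 22.05 cm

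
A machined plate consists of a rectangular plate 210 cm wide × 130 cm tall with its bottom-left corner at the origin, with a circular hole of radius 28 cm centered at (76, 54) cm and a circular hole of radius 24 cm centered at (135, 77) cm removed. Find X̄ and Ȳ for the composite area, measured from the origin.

plate: A = 210 × 130 = 27300.00, centroid at (105.00, 65.00).
hole 1: A = −π·28² = -2463.01, centroid at (76.00, 54.00).
hole 2: A = −π·24² = -1809.56, centroid at (135.00, 77.00).
ΣA = 23027.43 cm²
ΣAX̄ = (27300.00)(105.00) + (-2463.01)(76.00) + (-1809.56)(135.00) = 2435021.10 cm³
ΣAȲ = (27300.00)(65.00) + (-2463.01)(54.00) + (-1809.56)(77.00) = 1502161.62 cm³
X̄ = 2435021.10 / 23027.43 = 105.74 cm
Ȳ = 1502161.62 / 23027.43 = 65.23 cm

X̄ = 105.74 cm, Ȳ = 65.23 cm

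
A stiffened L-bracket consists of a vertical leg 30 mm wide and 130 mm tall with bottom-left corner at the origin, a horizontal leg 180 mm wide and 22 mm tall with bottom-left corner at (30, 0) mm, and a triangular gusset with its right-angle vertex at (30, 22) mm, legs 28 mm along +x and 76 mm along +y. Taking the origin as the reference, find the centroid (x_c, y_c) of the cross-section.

x_c = 64.49 mm, y_c = 38.93 mm

Part | A | x̄ᵢ | ȳᵢ | A·x̄ᵢ | A·ȳᵢ
vertical leg | 3900.00 | 15.00 | 65.00 | 58500.00 | 253500.00
horizontal leg | 3960.00 | 120.00 | 11.00 | 475200.00 | 43560.00
gusset | 1064.00 | 39.33 | 47.33 | 41850.67 | 50362.67
Σ | 8924.00 |  |  | 575550.67 | 347422.67
x_c = 575550.67 / 8924.00 = 64.49 mm
y_c = 347422.67 / 8924.00 = 38.93 mm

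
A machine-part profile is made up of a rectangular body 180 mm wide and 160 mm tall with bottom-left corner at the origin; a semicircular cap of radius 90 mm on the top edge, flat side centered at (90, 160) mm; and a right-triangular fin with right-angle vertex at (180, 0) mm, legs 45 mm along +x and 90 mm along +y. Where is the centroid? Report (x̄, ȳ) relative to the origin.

rectangular body: A = 180 × 160 = 28800.00, centroid at (90.00, 80.00).
semicircular top: A = ½π·90² = 12723.45, centroid at (90.00, 198.20).
triangular fin: A = ½·45·90 = 2025.00, centroid at (195.00, 30.00).
ΣA = 43548.45 mm², ΣAx̄ = 4131985.52 mm³, ΣAȳ = 4886502.04 mm³.
x̄ = 4131985.52/43548.45 = 94.88 mm; ȳ = 4886502.04/43548.45 = 112.21 mm.

x̄ = 94.88 mm, ȳ = 112.21 mm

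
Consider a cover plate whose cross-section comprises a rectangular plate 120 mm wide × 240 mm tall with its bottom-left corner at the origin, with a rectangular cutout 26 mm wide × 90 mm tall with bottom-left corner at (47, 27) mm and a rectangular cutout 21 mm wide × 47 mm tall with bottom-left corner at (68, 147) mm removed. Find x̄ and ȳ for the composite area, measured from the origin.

Part | A | x̄ᵢ | ȳᵢ | A·x̄ᵢ | A·ȳᵢ
plate | 28800.00 | 60.00 | 120.00 | 1728000.00 | 3456000.00
hole 1 | -2340.00 | 60.00 | 72.00 | -140400.00 | -168480.00
hole 2 | -987.00 | 78.50 | 170.50 | -77479.50 | -168283.50
Σ | 25473.00 |  |  | 1510120.50 | 3119236.50
x̄ = 1510120.50 / 25473.00 = 59.28 mm
ȳ = 3119236.50 / 25473.00 = 122.45 mm

x̄ = 59.28 mm, ȳ = 122.45 mm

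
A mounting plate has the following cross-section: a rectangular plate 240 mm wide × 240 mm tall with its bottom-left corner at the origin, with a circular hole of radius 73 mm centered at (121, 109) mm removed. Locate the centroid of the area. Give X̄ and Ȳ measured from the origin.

X̄ = 119.59 mm, Ȳ = 124.51 mm

plate: A = 240 × 240 = 57600.00, centroid at (120.00, 120.00).
hole: A = −π·73² = -16741.55, centroid at (121.00, 109.00).
ΣA = 40858.45 mm²
ΣAX̄ = (57600.00)(120.00) + (-16741.55)(121.00) = 4886272.78 mm³
ΣAȲ = (57600.00)(120.00) + (-16741.55)(109.00) = 5087171.35 mm³
X̄ = 4886272.78 / 40858.45 = 119.59 mm
Ȳ = 5087171.35 / 40858.45 = 124.51 mm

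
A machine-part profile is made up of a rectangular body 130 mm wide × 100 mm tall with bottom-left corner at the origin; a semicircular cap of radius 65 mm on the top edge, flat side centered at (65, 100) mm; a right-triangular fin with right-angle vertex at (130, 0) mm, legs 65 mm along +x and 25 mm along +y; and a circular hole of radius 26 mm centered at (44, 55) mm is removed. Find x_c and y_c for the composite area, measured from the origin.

rectangular body: A = 130 × 100 = 13000.00, centroid at (65.00, 50.00).
semicircular top: A = ½π·65² = 6636.61, centroid at (65.00, 127.59).
triangular fin: A = ½·65·25 = 812.50, centroid at (151.67, 8.33).
hole: A = −π·26² = -2123.72, centroid at (44.00, 55.00).
ΣA = 18325.40 mm²
ΣAx_c = (13000.00)(65.00) + (6636.61)(65.00) + (812.50)(151.67) + (-2123.72)(44.00) = 1306165.58 mm³
ΣAy_c = (13000.00)(50.00) + (6636.61)(127.59) + (812.50)(8.33) + (-2123.72)(55.00) = 1386711.20 mm³
x_c = 1306165.58 / 18325.40 = 71.28 mm
y_c = 1386711.20 / 18325.40 = 75.67 mm

x_c = 71.28 mm, y_c = 75.67 mm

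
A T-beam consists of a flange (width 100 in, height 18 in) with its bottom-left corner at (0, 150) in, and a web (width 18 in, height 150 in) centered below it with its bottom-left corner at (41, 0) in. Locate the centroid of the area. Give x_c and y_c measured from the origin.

Part | A | x̄ᵢ | ȳᵢ | A·x̄ᵢ | A·ȳᵢ
web | 2700.00 | 50.00 | 75.00 | 135000.00 | 202500.00
flange | 1800.00 | 50.00 | 159.00 | 90000.00 | 286200.00
Σ | 4500.00 |  |  | 225000.00 | 488700.00
x_c = 225000.00 / 4500.00 = 50.00 in
y_c = 488700.00 / 4500.00 = 108.60 in

x_c = 50.00 in, y_c = 108.60 in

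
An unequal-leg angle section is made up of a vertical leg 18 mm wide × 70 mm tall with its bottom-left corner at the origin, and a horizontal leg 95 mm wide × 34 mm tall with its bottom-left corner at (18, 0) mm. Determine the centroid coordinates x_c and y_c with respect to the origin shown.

x_c = 49.64 mm, y_c = 22.05 mm

vertical leg: A = 18 × 70 = 1260.00, centroid at (9.00, 35.00).
horizontal leg: A = 95 × 34 = 3230.00, centroid at (65.50, 17.00).
ΣA = 4490.00 mm², ΣAx_c = 222905.00 mm³, ΣAy_c = 99010.00 mm³.
x_c = 222905.00/4490.00 = 49.64 mm; y_c = 99010.00/4490.00 = 22.05 mm.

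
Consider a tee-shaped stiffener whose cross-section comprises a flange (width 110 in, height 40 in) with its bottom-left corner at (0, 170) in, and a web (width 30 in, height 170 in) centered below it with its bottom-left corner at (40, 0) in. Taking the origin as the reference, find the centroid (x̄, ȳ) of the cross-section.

Part | A | x̄ᵢ | ȳᵢ | A·x̄ᵢ | A·ȳᵢ
web | 5100.00 | 55.00 | 85.00 | 280500.00 | 433500.00
flange | 4400.00 | 55.00 | 190.00 | 242000.00 | 836000.00
Σ | 9500.00 |  |  | 522500.00 | 1269500.00
x̄ = 522500.00 / 9500.00 = 55.00 in
ȳ = 1269500.00 / 9500.00 = 133.63 in

x̄ = 55.00 in, ȳ = 133.63 in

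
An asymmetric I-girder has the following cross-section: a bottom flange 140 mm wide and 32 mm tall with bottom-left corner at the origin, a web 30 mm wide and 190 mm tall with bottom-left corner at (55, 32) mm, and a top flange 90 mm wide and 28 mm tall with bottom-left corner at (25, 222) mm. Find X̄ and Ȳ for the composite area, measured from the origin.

Part | A | x̄ᵢ | ȳᵢ | A·x̄ᵢ | A·ȳᵢ
bottom flange | 4480.00 | 70.00 | 16.00 | 313600.00 | 71680.00
web | 5700.00 | 70.00 | 127.00 | 399000.00 | 723900.00
top flange | 2520.00 | 70.00 | 236.00 | 176400.00 | 594720.00
Σ | 12700.00 |  |  | 889000.00 | 1390300.00
X̄ = 889000.00 / 12700.00 = 70.00 mm
Ȳ = 1390300.00 / 12700.00 = 109.47 mm

X̄ = 70.00 mm, Ȳ = 109.47 mm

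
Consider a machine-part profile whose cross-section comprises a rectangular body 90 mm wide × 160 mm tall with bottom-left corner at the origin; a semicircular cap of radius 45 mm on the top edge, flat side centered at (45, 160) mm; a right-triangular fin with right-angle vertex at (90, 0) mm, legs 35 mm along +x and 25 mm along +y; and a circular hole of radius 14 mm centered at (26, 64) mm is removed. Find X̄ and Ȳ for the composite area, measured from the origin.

X̄ = 47.10 mm, Ȳ = 96.88 mm

rectangular body: A = 90 × 160 = 14400.00, centroid at (45.00, 80.00).
semicircular top: A = ½π·45² = 3180.86, centroid at (45.00, 179.10).
triangular fin: A = ½·35·25 = 437.50, centroid at (101.67, 8.33).
hole: A = −π·14² = -615.75, centroid at (26.00, 64.00).
ΣA = 17402.61 mm²
ΣAX̄ = (14400.00)(45.00) + (3180.86)(45.00) + (437.50)(101.67) + (-615.75)(26.00) = 819608.43 mm³
ΣAȲ = (14400.00)(80.00) + (3180.86)(179.10) + (437.50)(8.33) + (-615.75)(64.00) = 1685925.70 mm³
X̄ = 819608.43 / 17402.61 = 47.10 mm
Ȳ = 1685925.70 / 17402.61 = 96.88 mm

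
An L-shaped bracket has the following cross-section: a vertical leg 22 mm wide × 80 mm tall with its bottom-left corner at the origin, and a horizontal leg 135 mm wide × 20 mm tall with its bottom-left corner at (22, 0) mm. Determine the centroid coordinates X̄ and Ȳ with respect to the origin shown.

vertical leg: A = 22 × 80 = 1760.00, centroid at (11.00, 40.00).
horizontal leg: A = 135 × 20 = 2700.00, centroid at (89.50, 10.00).
ΣA = 4460.00 mm²
ΣAX̄ = (1760.00)(11.00) + (2700.00)(89.50) = 261010.00 mm³
ΣAȲ = (1760.00)(40.00) + (2700.00)(10.00) = 97400.00 mm³
X̄ = 261010.00 / 4460.00 = 58.52 mm
Ȳ = 97400.00 / 4460.00 = 21.84 mm

X̄ = 58.52 mm, Ȳ = 21.84 mm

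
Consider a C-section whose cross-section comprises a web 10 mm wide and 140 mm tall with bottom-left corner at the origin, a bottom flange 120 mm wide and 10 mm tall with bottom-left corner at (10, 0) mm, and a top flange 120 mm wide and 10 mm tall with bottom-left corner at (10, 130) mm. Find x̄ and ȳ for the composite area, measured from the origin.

x̄ = 46.05 mm, ȳ = 70.00 mm

Part | A | x̄ᵢ | ȳᵢ | A·x̄ᵢ | A·ȳᵢ
web | 1400.00 | 5.00 | 70.00 | 7000.00 | 98000.00
bottom flange | 1200.00 | 70.00 | 5.00 | 84000.00 | 6000.00
top flange | 1200.00 | 70.00 | 135.00 | 84000.00 | 162000.00
Σ | 3800.00 |  |  | 175000.00 | 266000.00
x̄ = 175000.00 / 3800.00 = 46.05 mm
ȳ = 266000.00 / 3800.00 = 70.00 mm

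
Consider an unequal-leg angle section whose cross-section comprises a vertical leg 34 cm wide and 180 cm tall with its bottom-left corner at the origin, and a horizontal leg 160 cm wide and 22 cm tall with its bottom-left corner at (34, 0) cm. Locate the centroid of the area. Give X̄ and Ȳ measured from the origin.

X̄ = 52.42 cm, Ȳ = 61.15 cm

vertical leg: A = 34 × 180 = 6120.00, centroid at (17.00, 90.00).
horizontal leg: A = 160 × 22 = 3520.00, centroid at (114.00, 11.00).
ΣA = 9640.00 cm², ΣAX̄ = 505320.00 cm³, ΣAȲ = 589520.00 cm³.
X̄ = 505320.00/9640.00 = 52.42 cm; Ȳ = 589520.00/9640.00 = 61.15 cm.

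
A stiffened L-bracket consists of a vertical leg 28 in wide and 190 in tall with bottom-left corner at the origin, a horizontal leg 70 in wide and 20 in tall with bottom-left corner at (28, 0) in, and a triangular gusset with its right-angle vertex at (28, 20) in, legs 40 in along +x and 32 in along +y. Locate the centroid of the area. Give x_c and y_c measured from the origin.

x_c = 25.70 in, y_c = 73.24 in

vertical leg: A = 28 × 190 = 5320.00, centroid at (14.00, 95.00).
horizontal leg: A = 70 × 20 = 1400.00, centroid at (63.00, 10.00).
gusset: A = ½·40·32 = 640.00, centroid at (41.33, 30.67).
ΣA = 7360.00 in², ΣAx_c = 189133.33 in³, ΣAy_c = 539026.67 in³.
x_c = 189133.33/7360.00 = 25.70 in; y_c = 539026.67/7360.00 = 73.24 in.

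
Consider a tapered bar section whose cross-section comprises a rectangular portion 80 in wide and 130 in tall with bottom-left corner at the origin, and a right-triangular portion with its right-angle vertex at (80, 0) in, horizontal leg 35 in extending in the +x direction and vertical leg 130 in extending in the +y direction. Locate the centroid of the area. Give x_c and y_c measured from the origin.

x_c = 49.27 in, y_c = 61.11 in

rectangular portion: A = 80 × 130 = 10400.00, centroid at (40.00, 65.00).
triangular portion: A = ½·35·130 = 2275.00, centroid at (91.67, 43.33).
ΣA = 12675.00 in²
ΣAx_c = (10400.00)(40.00) + (2275.00)(91.67) = 624541.67 in³
ΣAy_c = (10400.00)(65.00) + (2275.00)(43.33) = 774583.33 in³
x_c = 624541.67 / 12675.00 = 49.27 in
y_c = 774583.33 / 12675.00 = 61.11 in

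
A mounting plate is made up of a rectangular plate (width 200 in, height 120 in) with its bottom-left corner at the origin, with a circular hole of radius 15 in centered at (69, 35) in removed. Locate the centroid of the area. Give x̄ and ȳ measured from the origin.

x̄ = 100.94 in, ȳ = 60.76 in

plate: A = 200 × 120 = 24000.00, centroid at (100.00, 60.00).
hole: A = −π·15² = -706.86, centroid at (69.00, 35.00).
ΣA = 23293.14 in², ΣAx̄ = 2351226.77 in³, ΣAȳ = 1415259.96 in³.
x̄ = 2351226.77/23293.14 = 100.94 in; ȳ = 1415259.96/23293.14 = 60.76 in.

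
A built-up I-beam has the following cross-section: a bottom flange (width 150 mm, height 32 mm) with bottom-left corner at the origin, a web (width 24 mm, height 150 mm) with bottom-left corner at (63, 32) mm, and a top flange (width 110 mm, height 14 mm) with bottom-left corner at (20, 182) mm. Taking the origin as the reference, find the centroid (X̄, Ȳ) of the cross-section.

X̄ = 75.00 mm, Ȳ = 75.76 mm

bottom flange: A = 150 × 32 = 4800.00, centroid at (75.00, 16.00).
web: A = 24 × 150 = 3600.00, centroid at (75.00, 107.00).
top flange: A = 110 × 14 = 1540.00, centroid at (75.00, 189.00).
ΣA = 9940.00 mm², ΣAX̄ = 745500.00 mm³, ΣAȲ = 753060.00 mm³.
X̄ = 745500.00/9940.00 = 75.00 mm; Ȳ = 753060.00/9940.00 = 75.76 mm.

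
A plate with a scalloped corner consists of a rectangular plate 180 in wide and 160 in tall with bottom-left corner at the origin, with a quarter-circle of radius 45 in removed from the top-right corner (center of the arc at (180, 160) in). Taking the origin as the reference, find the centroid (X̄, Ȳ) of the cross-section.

plate: A = 180 × 160 = 28800.00, centroid at (90.00, 80.00).
removed quarter-circle: A = −¼π·45² = -1590.43, centroid at (160.90, 140.90).
ΣA = 27209.57 in²
ΣAX̄ = (28800.00)(90.00) + (-1590.43)(160.90) = 2336097.37 in³
ΣAȲ = (28800.00)(80.00) + (-1590.43)(140.90) = 2079906.00 in³
X̄ = 2336097.37 / 27209.57 = 85.86 in
Ȳ = 2079906.00 / 27209.57 = 76.44 in

X̄ = 85.86 in, Ȳ = 76.44 in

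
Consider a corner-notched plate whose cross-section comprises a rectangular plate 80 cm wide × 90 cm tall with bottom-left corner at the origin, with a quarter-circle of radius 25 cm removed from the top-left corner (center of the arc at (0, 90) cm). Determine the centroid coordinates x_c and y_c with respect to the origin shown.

x_c = 42.15 cm, y_c = 42.48 cm

plate: A = 80 × 90 = 7200.00, centroid at (40.00, 45.00).
removed quarter-circle: A = −¼π·25² = -490.87, centroid at (10.61, 79.39).
ΣA = 6709.13 cm²
ΣAx_c = (7200.00)(40.00) + (-490.87)(10.61) = 282791.67 cm³
ΣAy_c = (7200.00)(45.00) + (-490.87)(79.39) = 285029.69 cm³
x_c = 282791.67 / 6709.13 = 42.15 cm
y_c = 285029.69 / 6709.13 = 42.48 cm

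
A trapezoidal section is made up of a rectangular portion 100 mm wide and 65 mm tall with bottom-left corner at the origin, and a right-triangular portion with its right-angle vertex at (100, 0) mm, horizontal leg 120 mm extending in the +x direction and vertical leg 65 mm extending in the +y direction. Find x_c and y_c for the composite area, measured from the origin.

rectangular portion: A = 100 × 65 = 6500.00, centroid at (50.00, 32.50).
triangular portion: A = ½·120·65 = 3900.00, centroid at (140.00, 21.67).
ΣA = 10400.00 mm², ΣAx_c = 871000.00 mm³, ΣAy_c = 295750.00 mm³.
x_c = 871000.00/10400.00 = 83.75 mm; y_c = 295750.00/10400.00 = 28.44 mm.

x_c = 83.75 mm, y_c = 28.44 mm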